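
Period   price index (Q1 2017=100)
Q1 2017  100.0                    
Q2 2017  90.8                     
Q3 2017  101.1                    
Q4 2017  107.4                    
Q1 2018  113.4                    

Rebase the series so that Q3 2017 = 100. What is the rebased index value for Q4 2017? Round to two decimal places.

106.23

Rebased(Q4 2017) = 107.4 / 101.1 × 100 = 106.2315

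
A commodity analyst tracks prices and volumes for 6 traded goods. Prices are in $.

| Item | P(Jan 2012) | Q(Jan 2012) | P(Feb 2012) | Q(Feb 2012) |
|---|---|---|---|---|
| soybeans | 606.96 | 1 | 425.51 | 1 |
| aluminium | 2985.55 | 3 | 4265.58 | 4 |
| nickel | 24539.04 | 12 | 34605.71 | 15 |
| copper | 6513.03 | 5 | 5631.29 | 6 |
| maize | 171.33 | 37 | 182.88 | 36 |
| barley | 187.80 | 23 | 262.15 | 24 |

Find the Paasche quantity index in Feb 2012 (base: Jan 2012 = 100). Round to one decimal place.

Paasche quantity index uses current-period prices as weights.
ΣP(Feb 2012)·Q(Feb 2012) = 425.51×1 + 4265.58×4 + 34605.71×15 + 5631.29×6 + 182.88×36 + 262.15×24 = 425.51 + 17062.32 + 519085.65 + 33787.74 + 6583.68 + 6291.6 = 583236.5
ΣP(Feb 2012)·Q(Jan 2012) = 425.51×1 + 4265.58×3 + 34605.71×12 + 5631.29×5 + 182.88×37 + 262.15×23 = 425.51 + 12796.74 + 415268.52 + 28156.45 + 6766.56 + 6029.45 = 469443.23
Index = 583236.5 / 469443.23 × 100 = 124.2400

124.2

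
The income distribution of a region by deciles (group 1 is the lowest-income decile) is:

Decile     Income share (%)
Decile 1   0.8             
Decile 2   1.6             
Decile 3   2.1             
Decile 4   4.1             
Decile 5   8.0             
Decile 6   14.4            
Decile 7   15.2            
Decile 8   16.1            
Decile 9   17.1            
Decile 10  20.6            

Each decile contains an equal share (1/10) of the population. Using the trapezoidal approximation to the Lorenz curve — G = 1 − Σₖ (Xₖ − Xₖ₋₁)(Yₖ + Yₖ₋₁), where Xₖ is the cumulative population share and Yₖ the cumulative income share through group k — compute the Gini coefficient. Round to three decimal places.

Cumulative income shares Yₖ: 0.0080, 0.0240, 0.0450, 0.0860, 0.1660, 0.3100, 0.4620, 0.6230, 0.7940, 1.0000
Σ (Xₖ−Xₖ₋₁)(Yₖ+Yₖ₋₁) = (1/10)(0.0080+0.0000) + (1/10)(0.0240+0.0080) + (1/10)(0.0450+0.0240) + (1/10)(0.0860+0.0450) + (1/10)(0.1660+0.0860) + (1/10)(0.3100+0.1660) + (1/10)(0.4620+0.3100) + (1/10)(0.6230+0.4620) + (1/10)(0.7940+0.6230) + (1/10)(1.0000+0.7940)
  = 0.0008 + 0.0032 + 0.0069 + 0.0131 + 0.0252 + 0.0476 + 0.0772 + 0.1085 + 0.1417 + 0.1794 = 0.6036
G = 1 − 0.6036 = 0.3964

0.396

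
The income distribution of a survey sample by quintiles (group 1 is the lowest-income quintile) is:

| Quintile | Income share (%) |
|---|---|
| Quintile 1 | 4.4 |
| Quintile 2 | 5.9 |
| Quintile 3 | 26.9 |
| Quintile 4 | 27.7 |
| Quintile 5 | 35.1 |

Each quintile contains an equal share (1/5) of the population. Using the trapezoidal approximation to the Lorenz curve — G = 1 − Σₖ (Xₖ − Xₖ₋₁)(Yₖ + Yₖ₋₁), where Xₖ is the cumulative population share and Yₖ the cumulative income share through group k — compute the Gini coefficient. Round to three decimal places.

Cumulative income shares Yₖ: 0.0440, 0.1030, 0.3720, 0.6490, 1.0000
Σ (Xₖ−Xₖ₋₁)(Yₖ+Yₖ₋₁) = (1/5)(0.0440+0.0000) + (1/5)(0.1030+0.0440) + (1/5)(0.3720+0.1030) + (1/5)(0.6490+0.3720) + (1/5)(1.0000+0.6490)
  = 0.0088 + 0.0294 + 0.0950 + 0.2042 + 0.3298 = 0.6672
G = 1 − 0.6672 = 0.3328

0.333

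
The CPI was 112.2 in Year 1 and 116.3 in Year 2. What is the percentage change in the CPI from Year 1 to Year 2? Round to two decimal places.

Change = (116.3 − 112.2) / 112.2 × 100
       = 4.1 / 112.2 × 100 = 3.6542%

3.65%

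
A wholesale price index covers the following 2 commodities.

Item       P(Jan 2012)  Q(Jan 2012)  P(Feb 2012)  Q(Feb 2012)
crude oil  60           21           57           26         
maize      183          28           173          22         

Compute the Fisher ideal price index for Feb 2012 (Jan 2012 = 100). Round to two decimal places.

94.65

Laspeyres component (base-period weights):
ΣP(Feb 2012)Q(Jan 2012) = 57×21 + 173×28 = 1197 + 4844 = 6041
ΣP(Jan 2012)Q(Jan 2012) = 60×21 + 183×28 = 1260 + 5124 = 6384
L = 6041 / 6384 × 100 = 94.6272
Paasche component (current-period weights):
ΣP(Feb 2012)Q(Feb 2012) = 57×26 + 173×22 = 1482 + 3806 = 5288
ΣP(Jan 2012)Q(Feb 2012) = 60×26 + 183×22 = 1560 + 4026 = 5586
P = 5288 / 5586 × 100 = 94.6652
Fisher = √(L × P) = √(94.6272 × 94.6652) = 94.6462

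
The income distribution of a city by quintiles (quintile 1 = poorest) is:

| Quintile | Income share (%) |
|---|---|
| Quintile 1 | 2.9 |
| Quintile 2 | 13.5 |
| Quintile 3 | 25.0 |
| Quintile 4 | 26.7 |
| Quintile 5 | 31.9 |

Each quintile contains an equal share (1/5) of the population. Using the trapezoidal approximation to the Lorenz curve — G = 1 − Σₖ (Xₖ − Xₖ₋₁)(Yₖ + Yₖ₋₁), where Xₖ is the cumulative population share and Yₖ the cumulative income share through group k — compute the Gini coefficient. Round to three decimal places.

Cumulative income shares Yₖ: 0.0290, 0.1640, 0.4140, 0.6810, 1.0000
Σ (Xₖ−Xₖ₋₁)(Yₖ+Yₖ₋₁) = (1/5)(0.0290+0.0000) + (1/5)(0.1640+0.0290) + (1/5)(0.4140+0.1640) + (1/5)(0.6810+0.4140) + (1/5)(1.0000+0.6810)
  = 0.0058 + 0.0386 + 0.1156 + 0.2190 + 0.3362 = 0.7152
G = 1 − 0.7152 = 0.2848

0.285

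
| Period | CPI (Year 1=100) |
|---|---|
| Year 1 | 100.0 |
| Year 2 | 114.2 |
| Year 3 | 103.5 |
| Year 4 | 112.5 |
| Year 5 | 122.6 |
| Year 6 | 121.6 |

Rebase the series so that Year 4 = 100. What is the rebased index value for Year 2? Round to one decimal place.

101.5

Rebased(Year 2) = 114.2 / 112.5 × 100 = 101.5111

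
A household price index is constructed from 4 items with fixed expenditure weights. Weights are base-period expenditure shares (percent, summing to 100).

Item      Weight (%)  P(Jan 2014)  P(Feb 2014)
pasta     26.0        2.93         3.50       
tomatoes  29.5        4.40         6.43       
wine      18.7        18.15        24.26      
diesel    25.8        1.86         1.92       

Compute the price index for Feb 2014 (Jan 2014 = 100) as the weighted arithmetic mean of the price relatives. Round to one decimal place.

125.8

pasta: 26.0 × (3.50/2.93) = 26.0 × 1.194539 = 31.0580
tomatoes: 29.5 × (6.43/4.40) = 29.5 × 1.461364 = 43.1102
wine: 18.7 × (24.26/18.15) = 18.7 × 1.336639 = 24.9952
diesel: 25.8 × (1.92/1.86) = 25.8 × 1.032258 = 26.6323
Index = Σ wᵢ·(p₁ᵢ/p₀ᵢ) = 31.0580 + 43.1102 + 24.9952 + 26.6323 = 125.7957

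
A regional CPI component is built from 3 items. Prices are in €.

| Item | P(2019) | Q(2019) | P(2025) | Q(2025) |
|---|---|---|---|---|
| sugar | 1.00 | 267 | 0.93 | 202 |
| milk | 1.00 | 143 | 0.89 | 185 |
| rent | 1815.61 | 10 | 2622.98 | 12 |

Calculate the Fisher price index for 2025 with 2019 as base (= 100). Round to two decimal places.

143.42

Laspeyres component (base-period weights):
ΣP(2025)Q(2019) = 0.93×267 + 0.89×143 + 2622.98×10 = 248.31 + 127.27 + 26229.8 = 26605.38
ΣP(2019)Q(2019) = 1.00×267 + 1.00×143 + 1815.61×10 = 267 + 143 + 18156.1 = 18566.1
L = 26605.38 / 18566.1 × 100 = 143.3009
Paasche component (current-period weights):
ΣP(2025)Q(2025) = 0.93×202 + 0.89×185 + 2622.98×12 = 187.86 + 164.65 + 31475.76 = 31828.27
ΣP(2019)Q(2025) = 1.00×202 + 1.00×185 + 1815.61×12 = 202 + 185 + 21787.32 = 22174.32
P = 31828.27 / 22174.32 × 100 = 143.5366
Fisher = √(L × P) = √(143.3009 × 143.5366) = 143.4187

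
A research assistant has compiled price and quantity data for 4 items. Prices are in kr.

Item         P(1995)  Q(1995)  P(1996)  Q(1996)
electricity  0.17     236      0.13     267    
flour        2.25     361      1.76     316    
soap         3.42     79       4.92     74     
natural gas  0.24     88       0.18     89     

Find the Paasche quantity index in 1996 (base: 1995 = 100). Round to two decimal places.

90.70

Paasche quantity index uses current-period prices as weights.
ΣP(1996)·Q(1996) = 0.13×267 + 1.76×316 + 4.92×74 + 0.18×89 = 34.71 + 556.16 + 364.08 + 16.02 = 970.97
ΣP(1996)·Q(1995) = 0.13×236 + 1.76×361 + 4.92×79 + 0.18×88 = 30.68 + 635.36 + 388.68 + 15.84 = 1070.56
Index = 970.97 / 1070.56 × 100 = 90.6974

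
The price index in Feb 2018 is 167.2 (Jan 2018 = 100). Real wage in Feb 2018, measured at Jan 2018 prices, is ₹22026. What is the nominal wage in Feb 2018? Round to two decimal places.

36827.47

Nominal = Real × (Index/100) = 22026 × (167.2/100)
        = 22026 × 1.672 = 36827.4720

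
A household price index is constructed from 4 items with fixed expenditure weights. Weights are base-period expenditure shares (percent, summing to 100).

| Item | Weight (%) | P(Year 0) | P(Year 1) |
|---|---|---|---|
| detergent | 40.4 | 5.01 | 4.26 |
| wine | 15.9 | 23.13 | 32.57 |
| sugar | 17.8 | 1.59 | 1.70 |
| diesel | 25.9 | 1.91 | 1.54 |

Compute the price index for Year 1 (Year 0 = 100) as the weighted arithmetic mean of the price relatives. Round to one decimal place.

detergent: 40.4 × (4.26/5.01) = 40.4 × 0.850299 = 34.3521
wine: 15.9 × (32.57/23.13) = 15.9 × 1.408128 = 22.3892
sugar: 17.8 × (1.70/1.59) = 17.8 × 1.069182 = 19.0314
diesel: 25.9 × (1.54/1.91) = 25.9 × 0.806283 = 20.8827
Index = Σ wᵢ·(p₁ᵢ/p₀ᵢ) = 34.3521 + 22.3892 + 19.0314 + 20.8827 = 96.6555

96.7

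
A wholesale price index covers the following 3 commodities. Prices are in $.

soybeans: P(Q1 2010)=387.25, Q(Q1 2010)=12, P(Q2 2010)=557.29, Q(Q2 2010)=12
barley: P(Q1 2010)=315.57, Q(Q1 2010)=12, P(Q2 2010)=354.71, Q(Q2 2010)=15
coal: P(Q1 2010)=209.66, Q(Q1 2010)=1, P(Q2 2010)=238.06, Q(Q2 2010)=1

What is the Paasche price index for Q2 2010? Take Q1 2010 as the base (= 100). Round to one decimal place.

127.7

Paasche price index uses current-period quantities as weights.
ΣP(Q2 2010)·Q(Q2 2010) = 557.29×12 + 354.71×15 + 238.06×1 = 6687.48 + 5320.65 + 238.06 = 12246.19
ΣP(Q1 2010)·Q(Q2 2010) = 387.25×12 + 315.57×15 + 209.66×1 = 4647 + 4733.55 + 209.66 = 9590.21
Index = 12246.19 / 9590.21 × 100 = 127.6947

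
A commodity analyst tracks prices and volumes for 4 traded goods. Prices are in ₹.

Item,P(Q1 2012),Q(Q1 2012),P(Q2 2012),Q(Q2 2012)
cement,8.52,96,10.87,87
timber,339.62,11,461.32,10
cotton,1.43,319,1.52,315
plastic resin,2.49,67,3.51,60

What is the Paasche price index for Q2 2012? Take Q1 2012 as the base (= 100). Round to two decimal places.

Paasche price index uses current-period quantities as weights.
ΣP(Q2 2012)·Q(Q2 2012) = 10.87×87 + 461.32×10 + 1.52×315 + 3.51×60 = 945.69 + 4613.2 + 478.8 + 210.6 = 6248.29
ΣP(Q1 2012)·Q(Q2 2012) = 8.52×87 + 339.62×10 + 1.43×315 + 2.49×60 = 741.24 + 3396.2 + 450.45 + 149.4 = 4737.29
Index = 6248.29 / 4737.29 × 100 = 131.8959

131.90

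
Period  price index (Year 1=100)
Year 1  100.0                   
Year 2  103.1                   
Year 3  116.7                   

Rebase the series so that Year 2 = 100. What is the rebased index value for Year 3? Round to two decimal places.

Rebased(Year 3) = 116.7 / 103.1 × 100 = 113.1911

113.19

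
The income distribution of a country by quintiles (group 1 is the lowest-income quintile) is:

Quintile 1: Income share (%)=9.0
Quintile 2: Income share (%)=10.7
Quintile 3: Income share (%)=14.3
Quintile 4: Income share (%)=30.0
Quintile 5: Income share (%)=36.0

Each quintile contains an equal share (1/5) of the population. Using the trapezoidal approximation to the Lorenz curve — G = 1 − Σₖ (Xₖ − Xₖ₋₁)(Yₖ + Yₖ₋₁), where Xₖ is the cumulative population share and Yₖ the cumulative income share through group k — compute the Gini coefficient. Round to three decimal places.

0.293

Cumulative income shares Yₖ: 0.0900, 0.1970, 0.3400, 0.6400, 1.0000
Σ (Xₖ−Xₖ₋₁)(Yₖ+Yₖ₋₁) = (1/5)(0.0900+0.0000) + (1/5)(0.1970+0.0900) + (1/5)(0.3400+0.1970) + (1/5)(0.6400+0.3400) + (1/5)(1.0000+0.6400)
  = 0.0180 + 0.0574 + 0.1074 + 0.1960 + 0.3280 = 0.7068
G = 1 − 0.7068 = 0.2932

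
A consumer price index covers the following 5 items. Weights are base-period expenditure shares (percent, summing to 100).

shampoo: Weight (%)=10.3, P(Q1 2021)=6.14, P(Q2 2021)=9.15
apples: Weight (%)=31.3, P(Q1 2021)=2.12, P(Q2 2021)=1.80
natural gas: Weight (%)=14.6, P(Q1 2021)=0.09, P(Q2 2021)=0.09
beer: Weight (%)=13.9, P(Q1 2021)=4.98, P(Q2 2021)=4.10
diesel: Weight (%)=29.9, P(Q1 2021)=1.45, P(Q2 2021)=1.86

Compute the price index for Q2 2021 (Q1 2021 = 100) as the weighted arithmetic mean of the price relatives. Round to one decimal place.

shampoo: 10.3 × (9.15/6.14) = 10.3 × 1.490228 = 15.3493
apples: 31.3 × (1.80/2.12) = 31.3 × 0.849057 = 26.5755
natural gas: 14.6 × (0.09/0.09) = 14.6 × 1.000000 = 14.6000
beer: 13.9 × (4.10/4.98) = 13.9 × 0.823293 = 11.4438
diesel: 29.9 × (1.86/1.45) = 29.9 × 1.282759 = 38.3545
Index = Σ wᵢ·(p₁ᵢ/p₀ᵢ) = 15.3493 + 26.5755 + 14.6000 + 11.4438 + 38.3545 = 106.3231

106.3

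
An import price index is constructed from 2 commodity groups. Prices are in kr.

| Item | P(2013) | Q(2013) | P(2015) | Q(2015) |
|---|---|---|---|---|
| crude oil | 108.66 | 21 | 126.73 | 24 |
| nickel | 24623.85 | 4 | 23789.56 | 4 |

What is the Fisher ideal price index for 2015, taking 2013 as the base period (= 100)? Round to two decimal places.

Laspeyres component (base-period weights):
ΣP(2015)Q(2013) = 126.73×21 + 23789.56×4 = 2661.33 + 95158.24 = 97819.57
ΣP(2013)Q(2013) = 108.66×21 + 24623.85×4 = 2281.86 + 98495.4 = 100777.26
L = 97819.57 / 100777.26 × 100 = 97.0651
Paasche component (current-period weights):
ΣP(2015)Q(2015) = 126.73×24 + 23789.56×4 = 3041.52 + 95158.24 = 98199.76
ΣP(2013)Q(2015) = 108.66×24 + 24623.85×4 = 2607.84 + 98495.4 = 101103.24
P = 98199.76 / 101103.24 × 100 = 97.1282
Fisher = √(L × P) = √(97.0651 × 97.1282) = 97.0967

97.10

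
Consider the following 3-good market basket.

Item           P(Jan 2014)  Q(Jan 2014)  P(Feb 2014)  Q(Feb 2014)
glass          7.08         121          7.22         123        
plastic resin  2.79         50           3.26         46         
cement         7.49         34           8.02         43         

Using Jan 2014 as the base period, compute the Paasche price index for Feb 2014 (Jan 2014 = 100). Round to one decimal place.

Paasche price index uses current-period quantities as weights.
ΣP(Feb 2014)·Q(Feb 2014) = 7.22×123 + 3.26×46 + 8.02×43 = 888.06 + 149.96 + 344.86 = 1382.88
ΣP(Jan 2014)·Q(Feb 2014) = 7.08×123 + 2.79×46 + 7.49×43 = 870.84 + 128.34 + 322.07 = 1321.25
Index = 1382.88 / 1321.25 × 100 = 104.6645

104.7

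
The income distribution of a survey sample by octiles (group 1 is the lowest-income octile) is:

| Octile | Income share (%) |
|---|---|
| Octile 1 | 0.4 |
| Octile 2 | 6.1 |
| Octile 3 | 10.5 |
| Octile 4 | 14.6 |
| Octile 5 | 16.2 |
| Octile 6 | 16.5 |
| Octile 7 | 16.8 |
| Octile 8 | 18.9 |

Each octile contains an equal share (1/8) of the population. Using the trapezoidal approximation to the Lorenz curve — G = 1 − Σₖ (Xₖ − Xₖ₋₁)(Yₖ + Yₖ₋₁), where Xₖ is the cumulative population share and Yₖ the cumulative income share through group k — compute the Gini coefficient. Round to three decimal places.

0.253

Cumulative income shares Yₖ: 0.0040, 0.0650, 0.1700, 0.3160, 0.4780, 0.6430, 0.8110, 1.0000
Σ (Xₖ−Xₖ₋₁)(Yₖ+Yₖ₋₁) = (1/8)(0.0040+0.0000) + (1/8)(0.0650+0.0040) + (1/8)(0.1700+0.0650) + (1/8)(0.3160+0.1700) + (1/8)(0.4780+0.3160) + (1/8)(0.6430+0.4780) + (1/8)(0.8110+0.6430) + (1/8)(1.0000+0.8110)
  = 0.0005 + 0.0086 + 0.0294 + 0.0607 + 0.0992 + 0.1401 + 0.1818 + 0.2264 = 0.7468
G = 1 − 0.7468 = 0.2532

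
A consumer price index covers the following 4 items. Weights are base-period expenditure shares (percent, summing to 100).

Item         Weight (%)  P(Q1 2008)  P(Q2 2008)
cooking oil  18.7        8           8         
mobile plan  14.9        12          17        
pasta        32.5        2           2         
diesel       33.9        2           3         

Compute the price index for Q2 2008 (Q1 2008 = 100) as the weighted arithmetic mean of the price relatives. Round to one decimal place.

123.2

cooking oil: 18.7 × (8/8) = 18.7 × 1.000000 = 18.7000
mobile plan: 14.9 × (17/12) = 14.9 × 1.416667 = 21.1083
pasta: 32.5 × (2/2) = 32.5 × 1.000000 = 32.5000
diesel: 33.9 × (3/2) = 33.9 × 1.500000 = 50.8500
Index = Σ wᵢ·(p₁ᵢ/p₀ᵢ) = 18.7000 + 21.1083 + 32.5000 + 50.8500 = 123.1583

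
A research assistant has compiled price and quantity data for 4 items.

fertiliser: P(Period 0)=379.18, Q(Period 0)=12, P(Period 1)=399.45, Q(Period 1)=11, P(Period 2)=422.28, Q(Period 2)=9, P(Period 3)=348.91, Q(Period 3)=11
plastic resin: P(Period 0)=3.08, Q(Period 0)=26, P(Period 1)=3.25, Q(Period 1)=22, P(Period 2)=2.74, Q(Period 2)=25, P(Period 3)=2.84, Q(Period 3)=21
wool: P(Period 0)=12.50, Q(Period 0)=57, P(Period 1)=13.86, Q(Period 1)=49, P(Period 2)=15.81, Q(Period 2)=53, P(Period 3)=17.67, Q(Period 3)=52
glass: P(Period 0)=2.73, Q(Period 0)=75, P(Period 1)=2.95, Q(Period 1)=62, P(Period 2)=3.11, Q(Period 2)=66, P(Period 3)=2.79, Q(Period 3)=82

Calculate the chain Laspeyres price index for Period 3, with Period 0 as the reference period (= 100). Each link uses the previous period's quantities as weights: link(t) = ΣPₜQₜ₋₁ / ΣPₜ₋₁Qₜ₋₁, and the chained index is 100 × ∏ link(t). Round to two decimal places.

99.69

Link Period 0→Period 1:
ΣP(Period 1)Q(Period 0) = 399.45×12 + 3.25×26 + 13.86×57 + 2.95×75 = 4793.4 + 84.5 + 790.02 + 221.25 = 5889.17
ΣP(Period 0)Q(Period 0) = 379.18×12 + 3.08×26 + 12.50×57 + 2.73×75 = 4550.16 + 80.08 + 712.5 + 204.75 = 5547.49
link = 5889.17/5547.49 = 1.061592
Link Period 1→Period 2:
ΣP(Period 2)Q(Period 1) = 422.28×11 + 2.74×22 + 15.81×49 + 3.11×62 = 4645.08 + 60.28 + 774.69 + 192.82 = 5672.87
ΣP(Period 1)Q(Period 1) = 399.45×11 + 3.25×22 + 13.86×49 + 2.95×62 = 4393.95 + 71.5 + 679.14 + 182.9 = 5327.49
link = 5672.87/5327.49 = 1.064830
Link Period 2→Period 3:
ΣP(Period 3)Q(Period 2) = 348.91×9 + 2.84×25 + 17.67×53 + 2.79×66 = 3140.19 + 71 + 936.51 + 184.14 = 4331.84
ΣP(Period 2)Q(Period 2) = 422.28×9 + 2.74×25 + 15.81×53 + 3.11×66 = 3800.52 + 68.5 + 837.93 + 205.26 = 4912.21
link = 4331.84/4912.21 = 0.881852
Chained index = 100 × 1.061592 × 1.064830 × 0.881852 = 99.6858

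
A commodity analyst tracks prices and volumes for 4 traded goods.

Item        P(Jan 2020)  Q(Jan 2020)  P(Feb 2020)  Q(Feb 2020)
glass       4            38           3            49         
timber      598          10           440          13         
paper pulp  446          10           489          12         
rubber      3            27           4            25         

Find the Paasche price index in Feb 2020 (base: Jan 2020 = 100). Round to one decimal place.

Paasche price index uses current-period quantities as weights.
ΣP(Feb 2020)·Q(Feb 2020) = 3×49 + 440×13 + 489×12 + 4×25 = 147 + 5720 + 5868 + 100 = 11835
ΣP(Jan 2020)·Q(Feb 2020) = 4×49 + 598×13 + 446×12 + 3×25 = 196 + 7774 + 5352 + 75 = 13397
Index = 11835 / 13397 × 100 = 88.3407

88.3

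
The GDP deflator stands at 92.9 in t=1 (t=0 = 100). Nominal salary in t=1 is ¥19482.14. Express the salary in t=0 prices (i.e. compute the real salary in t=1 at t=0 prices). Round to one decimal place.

20971.1

Real = Nominal ÷ (Index/100) = 19482.14 ÷ (92.9/100)
     = 19482.14 ÷ 0.929 = 20971.0872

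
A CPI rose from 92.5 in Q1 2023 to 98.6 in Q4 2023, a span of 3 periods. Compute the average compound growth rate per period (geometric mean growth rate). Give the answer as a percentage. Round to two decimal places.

2.15%

Growth factor = (98.6/92.5)^(1/3) = (1.065946)^(1/3) = 1.021516
Growth rate = 1.021516 − 1 = 0.021516 = 2.1516%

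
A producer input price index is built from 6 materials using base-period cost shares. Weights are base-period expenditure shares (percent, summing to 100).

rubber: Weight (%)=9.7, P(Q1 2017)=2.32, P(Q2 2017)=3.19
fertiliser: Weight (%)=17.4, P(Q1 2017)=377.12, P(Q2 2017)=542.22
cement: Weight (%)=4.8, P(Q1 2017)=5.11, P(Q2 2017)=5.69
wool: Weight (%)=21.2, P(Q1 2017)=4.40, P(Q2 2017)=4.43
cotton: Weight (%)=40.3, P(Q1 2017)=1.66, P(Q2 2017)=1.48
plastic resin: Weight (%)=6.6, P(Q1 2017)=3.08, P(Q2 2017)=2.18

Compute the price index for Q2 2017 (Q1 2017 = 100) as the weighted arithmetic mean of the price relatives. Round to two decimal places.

105.65

rubber: 9.7 × (3.19/2.32) = 9.7 × 1.375000 = 13.3375
fertiliser: 17.4 × (542.22/377.12) = 17.4 × 1.437792 = 25.0176
cement: 4.8 × (5.69/5.11) = 4.8 × 1.113503 = 5.3448
wool: 21.2 × (4.43/4.40) = 21.2 × 1.006818 = 21.3445
cotton: 40.3 × (1.48/1.66) = 40.3 × 0.891566 = 35.9301
plastic resin: 6.6 × (2.18/3.08) = 6.6 × 0.707792 = 4.6714
Index = Σ wᵢ·(p₁ᵢ/p₀ᵢ) = 13.3375 + 25.0176 + 5.3448 + 21.3445 + 35.9301 + 4.6714 = 105.6460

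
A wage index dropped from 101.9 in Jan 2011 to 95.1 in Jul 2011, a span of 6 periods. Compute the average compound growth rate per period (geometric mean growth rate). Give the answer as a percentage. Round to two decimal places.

-1.14%

Growth factor = (95.1/101.9)^(1/6) = (0.933268)^(1/6) = 0.988555
Growth rate = 0.988555 − 1 = -0.011445 = -1.1445%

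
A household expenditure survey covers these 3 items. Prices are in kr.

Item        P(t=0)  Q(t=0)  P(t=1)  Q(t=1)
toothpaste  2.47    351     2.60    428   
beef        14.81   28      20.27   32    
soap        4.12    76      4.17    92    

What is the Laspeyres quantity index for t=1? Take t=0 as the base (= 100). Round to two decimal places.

119.77

Laspeyres quantity index uses base-period prices as weights.
ΣP(t=0)·Q(t=1) = 2.47×428 + 14.81×32 + 4.12×92 = 1057.16 + 473.92 + 379.04 = 1910.12
ΣP(t=0)·Q(t=0) = 2.47×351 + 14.81×28 + 4.12×76 = 866.97 + 414.68 + 313.12 = 1594.77
Index = 1910.12 / 1594.77 × 100 = 119.7740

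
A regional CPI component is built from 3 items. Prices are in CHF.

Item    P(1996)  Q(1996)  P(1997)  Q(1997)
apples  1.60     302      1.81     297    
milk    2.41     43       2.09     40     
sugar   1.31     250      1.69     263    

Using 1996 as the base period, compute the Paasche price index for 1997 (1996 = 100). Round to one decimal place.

116.3

Paasche price index uses current-period quantities as weights.
ΣP(1997)·Q(1997) = 1.81×297 + 2.09×40 + 1.69×263 = 537.57 + 83.6 + 444.47 = 1065.64
ΣP(1996)·Q(1997) = 1.60×297 + 2.41×40 + 1.31×263 = 475.2 + 96.4 + 344.53 = 916.13
Index = 1065.64 / 916.13 × 100 = 116.3197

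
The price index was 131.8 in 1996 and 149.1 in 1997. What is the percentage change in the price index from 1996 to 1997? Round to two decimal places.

13.13%

Change = (149.1 − 131.8) / 131.8 × 100
       = 17.3 / 131.8 × 100 = 13.1259%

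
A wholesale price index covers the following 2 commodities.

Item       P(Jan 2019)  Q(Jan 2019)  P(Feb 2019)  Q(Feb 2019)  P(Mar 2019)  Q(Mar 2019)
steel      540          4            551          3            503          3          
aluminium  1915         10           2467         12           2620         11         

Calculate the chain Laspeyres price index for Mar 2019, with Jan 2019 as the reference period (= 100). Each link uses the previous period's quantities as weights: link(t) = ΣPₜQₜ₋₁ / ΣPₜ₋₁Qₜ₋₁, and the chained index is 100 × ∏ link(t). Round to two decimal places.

132.94

Link Jan 2019→Feb 2019:
ΣP(Feb 2019)Q(Jan 2019) = 551×4 + 2467×10 = 2204 + 24670 = 26874
ΣP(Jan 2019)Q(Jan 2019) = 540×4 + 1915×10 = 2160 + 19150 = 21310
link = 26874/21310 = 1.261098
Link Feb 2019→Mar 2019:
ΣP(Mar 2019)Q(Feb 2019) = 503×3 + 2620×12 = 1509 + 31440 = 32949
ΣP(Feb 2019)Q(Feb 2019) = 551×3 + 2467×12 = 1653 + 29604 = 31257
link = 32949/31257 = 1.054132
Chained index = 100 × 1.261098 × 1.054132 = 132.9364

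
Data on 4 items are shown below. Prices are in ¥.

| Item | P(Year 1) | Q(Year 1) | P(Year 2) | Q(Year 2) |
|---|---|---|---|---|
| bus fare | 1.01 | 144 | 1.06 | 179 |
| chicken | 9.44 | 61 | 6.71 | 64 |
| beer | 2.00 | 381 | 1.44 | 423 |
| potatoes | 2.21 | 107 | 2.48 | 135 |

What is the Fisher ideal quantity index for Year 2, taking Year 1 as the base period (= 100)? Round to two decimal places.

112.89

Laspeyres component (base-period weights):
ΣP(Year 1)Q(Year 2) = 1.01×179 + 9.44×64 + 2.00×423 + 2.21×135 = 180.79 + 604.16 + 846 + 298.35 = 1929.3
ΣP(Year 1)Q(Year 1) = 1.01×144 + 9.44×61 + 2.00×381 + 2.21×107 = 145.44 + 575.84 + 762 + 236.47 = 1719.75
L = 1929.3 / 1719.75 × 100 = 112.1849
Paasche component (current-period weights):
ΣP(Year 2)Q(Year 2) = 1.06×179 + 6.71×64 + 1.44×423 + 2.48×135 = 189.74 + 429.44 + 609.12 + 334.8 = 1563.1
ΣP(Year 2)Q(Year 1) = 1.06×144 + 6.71×61 + 1.44×381 + 2.48×107 = 152.64 + 409.31 + 548.64 + 265.36 = 1375.95
P = 1563.1 / 1375.95 × 100 = 113.6015
Fisher = √(L × P) = √(112.1849 × 113.6015) = 112.8910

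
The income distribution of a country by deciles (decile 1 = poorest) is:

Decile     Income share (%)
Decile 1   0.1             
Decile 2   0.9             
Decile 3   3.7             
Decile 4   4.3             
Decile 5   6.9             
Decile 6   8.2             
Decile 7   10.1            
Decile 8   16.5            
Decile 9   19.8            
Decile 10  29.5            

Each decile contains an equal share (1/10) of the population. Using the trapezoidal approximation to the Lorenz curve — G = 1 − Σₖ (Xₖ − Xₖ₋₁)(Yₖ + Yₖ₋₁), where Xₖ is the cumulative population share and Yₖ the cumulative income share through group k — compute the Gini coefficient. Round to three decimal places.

0.480

Cumulative income shares Yₖ: 0.0010, 0.0100, 0.0470, 0.0900, 0.1590, 0.2410, 0.3420, 0.5070, 0.7050, 1.0000
Σ (Xₖ−Xₖ₋₁)(Yₖ+Yₖ₋₁) = (1/10)(0.0010+0.0000) + (1/10)(0.0100+0.0010) + (1/10)(0.0470+0.0100) + (1/10)(0.0900+0.0470) + (1/10)(0.1590+0.0900) + (1/10)(0.2410+0.1590) + (1/10)(0.3420+0.2410) + (1/10)(0.5070+0.3420) + (1/10)(0.7050+0.5070) + (1/10)(1.0000+0.7050)
  = 0.0001 + 0.0011 + 0.0057 + 0.0137 + 0.0249 + 0.0400 + 0.0583 + 0.0849 + 0.1212 + 0.1705 = 0.5204
G = 1 − 0.5204 = 0.4796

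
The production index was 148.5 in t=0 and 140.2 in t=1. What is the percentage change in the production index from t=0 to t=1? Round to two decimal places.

Change = (140.2 − 148.5) / 148.5 × 100
       = -8.3 / 148.5 × 100 = -5.5892%

-5.59%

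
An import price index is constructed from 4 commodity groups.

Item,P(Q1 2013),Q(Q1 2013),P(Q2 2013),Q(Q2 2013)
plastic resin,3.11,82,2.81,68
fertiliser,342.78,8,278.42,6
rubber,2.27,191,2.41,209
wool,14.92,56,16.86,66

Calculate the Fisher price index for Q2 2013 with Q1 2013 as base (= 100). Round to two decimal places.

91.91

Laspeyres component (base-period weights):
ΣP(Q2 2013)Q(Q1 2013) = 2.81×82 + 278.42×8 + 2.41×191 + 16.86×56 = 230.42 + 2227.36 + 460.31 + 944.16 = 3862.25
ΣP(Q1 2013)Q(Q1 2013) = 3.11×82 + 342.78×8 + 2.27×191 + 14.92×56 = 255.02 + 2742.24 + 433.57 + 835.52 = 4266.35
L = 3862.25 / 4266.35 × 100 = 90.5282
Paasche component (current-period weights):
ΣP(Q2 2013)Q(Q2 2013) = 2.81×68 + 278.42×6 + 2.41×209 + 16.86×66 = 191.08 + 1670.52 + 503.69 + 1112.76 = 3478.05
ΣP(Q1 2013)Q(Q2 2013) = 3.11×68 + 342.78×6 + 2.27×209 + 14.92×66 = 211.48 + 2056.68 + 474.43 + 984.72 = 3727.31
P = 3478.05 / 3727.31 × 100 = 93.3126
Fisher = √(L × P) = √(90.5282 × 93.3126) = 91.9099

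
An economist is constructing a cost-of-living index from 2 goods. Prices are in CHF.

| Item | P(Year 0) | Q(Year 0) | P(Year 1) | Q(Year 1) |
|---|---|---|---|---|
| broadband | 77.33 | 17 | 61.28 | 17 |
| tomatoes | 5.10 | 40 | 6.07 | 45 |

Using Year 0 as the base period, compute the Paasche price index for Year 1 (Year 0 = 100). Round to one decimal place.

Paasche price index uses current-period quantities as weights.
ΣP(Year 1)·Q(Year 1) = 61.28×17 + 6.07×45 = 1041.76 + 273.15 = 1314.91
ΣP(Year 0)·Q(Year 1) = 77.33×17 + 5.10×45 = 1314.61 + 229.5 = 1544.11
Index = 1314.91 / 1544.11 × 100 = 85.1565

85.2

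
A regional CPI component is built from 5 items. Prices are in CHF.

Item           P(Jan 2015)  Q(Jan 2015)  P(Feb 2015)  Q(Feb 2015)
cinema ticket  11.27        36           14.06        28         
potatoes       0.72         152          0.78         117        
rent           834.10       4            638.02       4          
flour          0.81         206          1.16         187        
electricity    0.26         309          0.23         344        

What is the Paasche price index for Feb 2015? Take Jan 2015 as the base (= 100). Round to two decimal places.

Paasche price index uses current-period quantities as weights.
ΣP(Feb 2015)·Q(Feb 2015) = 14.06×28 + 0.78×117 + 638.02×4 + 1.16×187 + 0.23×344 = 393.68 + 91.26 + 2552.08 + 216.92 + 79.12 = 3333.06
ΣP(Jan 2015)·Q(Feb 2015) = 11.27×28 + 0.72×117 + 834.10×4 + 0.81×187 + 0.26×344 = 315.56 + 84.24 + 3336.4 + 151.47 + 89.44 = 3977.11
Index = 3333.06 / 3977.11 × 100 = 83.8061

83.81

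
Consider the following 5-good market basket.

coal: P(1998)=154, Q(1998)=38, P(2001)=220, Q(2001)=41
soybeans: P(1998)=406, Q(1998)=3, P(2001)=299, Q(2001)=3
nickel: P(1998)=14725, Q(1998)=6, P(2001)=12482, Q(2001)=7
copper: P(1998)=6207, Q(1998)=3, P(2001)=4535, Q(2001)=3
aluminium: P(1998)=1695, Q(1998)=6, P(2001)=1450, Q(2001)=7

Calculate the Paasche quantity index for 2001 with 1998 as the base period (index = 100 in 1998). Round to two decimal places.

113.71

Paasche quantity index uses current-period prices as weights.
ΣP(2001)·Q(2001) = 220×41 + 299×3 + 12482×7 + 4535×3 + 1450×7 = 9020 + 897 + 87374 + 13605 + 10150 = 121046
ΣP(2001)·Q(1998) = 220×38 + 299×3 + 12482×6 + 4535×3 + 1450×6 = 8360 + 897 + 74892 + 13605 + 8700 = 106454
Index = 121046 / 106454 × 100 = 113.7073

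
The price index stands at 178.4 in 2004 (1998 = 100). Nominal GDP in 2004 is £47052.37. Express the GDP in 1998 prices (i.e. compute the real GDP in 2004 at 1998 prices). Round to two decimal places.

26374.65

Real = Nominal ÷ (Index/100) = 47052.37 ÷ (178.4/100)
     = 47052.37 ÷ 1.784 = 26374.6469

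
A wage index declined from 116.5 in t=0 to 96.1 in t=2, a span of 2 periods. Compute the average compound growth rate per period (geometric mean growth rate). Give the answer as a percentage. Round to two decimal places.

-9.18%

Growth factor = (96.1/116.5)^(1/2) = (0.824893)^(1/2) = 0.908236
Growth rate = 0.908236 − 1 = -0.091764 = -9.1764%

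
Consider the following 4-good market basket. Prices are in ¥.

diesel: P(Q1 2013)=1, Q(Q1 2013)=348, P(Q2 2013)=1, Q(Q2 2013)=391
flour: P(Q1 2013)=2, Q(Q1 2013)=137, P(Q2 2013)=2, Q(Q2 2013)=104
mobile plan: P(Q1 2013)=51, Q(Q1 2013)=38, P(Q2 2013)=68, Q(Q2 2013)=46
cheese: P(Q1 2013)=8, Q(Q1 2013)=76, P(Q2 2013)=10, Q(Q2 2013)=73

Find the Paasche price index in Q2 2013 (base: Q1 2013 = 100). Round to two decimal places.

Paasche price index uses current-period quantities as weights.
ΣP(Q2 2013)·Q(Q2 2013) = 1×391 + 2×104 + 68×46 + 10×73 = 391 + 208 + 3128 + 730 = 4457
ΣP(Q1 2013)·Q(Q2 2013) = 1×391 + 2×104 + 51×46 + 8×73 = 391 + 208 + 2346 + 584 = 3529
Index = 4457 / 3529 × 100 = 126.2964

126.30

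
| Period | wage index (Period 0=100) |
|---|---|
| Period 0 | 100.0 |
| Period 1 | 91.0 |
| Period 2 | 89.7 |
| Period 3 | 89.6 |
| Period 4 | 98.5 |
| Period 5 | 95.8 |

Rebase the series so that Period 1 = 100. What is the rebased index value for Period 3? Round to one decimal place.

98.5

Rebased(Period 3) = 89.6 / 91.0 × 100 = 98.4615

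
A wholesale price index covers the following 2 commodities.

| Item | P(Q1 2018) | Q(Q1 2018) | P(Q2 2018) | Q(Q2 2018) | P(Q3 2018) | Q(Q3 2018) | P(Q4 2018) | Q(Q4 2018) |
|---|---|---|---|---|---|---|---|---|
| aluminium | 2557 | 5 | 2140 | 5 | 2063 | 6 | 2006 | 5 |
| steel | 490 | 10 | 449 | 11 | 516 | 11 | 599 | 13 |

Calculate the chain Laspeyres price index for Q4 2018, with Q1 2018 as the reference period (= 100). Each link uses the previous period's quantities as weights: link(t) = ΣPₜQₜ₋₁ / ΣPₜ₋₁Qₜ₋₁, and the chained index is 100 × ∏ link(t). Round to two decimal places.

90.60

Link Q1 2018→Q2 2018:
ΣP(Q2 2018)Q(Q1 2018) = 2140×5 + 449×10 = 10700 + 4490 = 15190
ΣP(Q1 2018)Q(Q1 2018) = 2557×5 + 490×10 = 12785 + 4900 = 17685
link = 15190/17685 = 0.858920
Link Q2 2018→Q3 2018:
ΣP(Q3 2018)Q(Q2 2018) = 2063×5 + 516×11 = 10315 + 5676 = 15991
ΣP(Q2 2018)Q(Q2 2018) = 2140×5 + 449×11 = 10700 + 4939 = 15639
link = 15991/15639 = 1.022508
Link Q3 2018→Q4 2018:
ΣP(Q4 2018)Q(Q3 2018) = 2006×6 + 599×11 = 12036 + 6589 = 18625
ΣP(Q3 2018)Q(Q3 2018) = 2063×6 + 516×11 = 12378 + 5676 = 18054
link = 18625/18054 = 1.031627
Chained index = 100 × 0.858920 × 1.022508 × 1.031627 = 90.6029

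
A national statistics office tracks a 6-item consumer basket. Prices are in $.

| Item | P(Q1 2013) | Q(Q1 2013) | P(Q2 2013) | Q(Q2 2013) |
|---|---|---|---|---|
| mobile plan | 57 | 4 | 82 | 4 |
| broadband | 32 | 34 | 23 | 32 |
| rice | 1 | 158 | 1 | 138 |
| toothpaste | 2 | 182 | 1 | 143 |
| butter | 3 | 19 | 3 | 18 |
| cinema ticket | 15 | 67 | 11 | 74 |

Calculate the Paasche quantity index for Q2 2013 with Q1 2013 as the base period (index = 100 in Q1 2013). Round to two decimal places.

Paasche quantity index uses current-period prices as weights.
ΣP(Q2 2013)·Q(Q2 2013) = 82×4 + 23×32 + 1×138 + 1×143 + 3×18 + 11×74 = 328 + 736 + 138 + 143 + 54 + 814 = 2213
ΣP(Q2 2013)·Q(Q1 2013) = 82×4 + 23×34 + 1×158 + 1×182 + 3×19 + 11×67 = 328 + 782 + 158 + 182 + 57 + 737 = 2244
Index = 2213 / 2244 × 100 = 98.6185

98.62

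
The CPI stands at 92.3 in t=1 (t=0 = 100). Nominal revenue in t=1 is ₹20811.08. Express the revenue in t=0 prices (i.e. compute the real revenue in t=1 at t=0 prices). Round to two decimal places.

22547.22

Real = Nominal ÷ (Index/100) = 20811.08 ÷ (92.3/100)
     = 20811.08 ÷ 0.923 = 22547.2156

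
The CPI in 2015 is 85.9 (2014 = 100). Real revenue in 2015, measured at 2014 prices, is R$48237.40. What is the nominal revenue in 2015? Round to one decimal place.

Nominal = Real × (Index/100) = 48237.40 × (85.9/100)
        = 48237.40 × 0.859 = 41435.9266

41435.9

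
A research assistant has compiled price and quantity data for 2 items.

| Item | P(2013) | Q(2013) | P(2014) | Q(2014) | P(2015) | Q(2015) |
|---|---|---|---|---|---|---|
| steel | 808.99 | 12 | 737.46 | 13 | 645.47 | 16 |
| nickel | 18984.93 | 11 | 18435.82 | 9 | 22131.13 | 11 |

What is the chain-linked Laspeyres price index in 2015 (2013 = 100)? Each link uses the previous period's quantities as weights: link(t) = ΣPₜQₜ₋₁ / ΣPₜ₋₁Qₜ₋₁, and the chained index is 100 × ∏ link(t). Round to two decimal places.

Link 2013→2014:
ΣP(2014)Q(2013) = 737.46×12 + 18435.82×11 = 8849.52 + 202794.02 = 211643.54
ΣP(2013)Q(2013) = 808.99×12 + 18984.93×11 = 9707.88 + 208834.23 = 218542.11
link = 211643.54/218542.11 = 0.968434
Link 2014→2015:
ΣP(2015)Q(2014) = 645.47×13 + 22131.13×9 = 8391.11 + 199180.17 = 207571.28
ΣP(2014)Q(2014) = 737.46×13 + 18435.82×9 = 9586.98 + 165922.38 = 175509.36
link = 207571.28/175509.36 = 1.182679
Chained index = 100 × 0.968434 × 1.182679 = 114.5346

114.53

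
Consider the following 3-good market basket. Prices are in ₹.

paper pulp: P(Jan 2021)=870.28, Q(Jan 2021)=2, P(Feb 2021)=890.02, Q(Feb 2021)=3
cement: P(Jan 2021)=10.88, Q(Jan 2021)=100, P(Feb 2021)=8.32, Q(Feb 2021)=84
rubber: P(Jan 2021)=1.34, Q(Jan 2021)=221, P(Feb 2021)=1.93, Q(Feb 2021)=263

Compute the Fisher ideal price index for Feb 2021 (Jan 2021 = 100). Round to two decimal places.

Laspeyres component (base-period weights):
ΣP(Feb 2021)Q(Jan 2021) = 890.02×2 + 8.32×100 + 1.93×221 = 1780.04 + 832 + 426.53 = 3038.57
ΣP(Jan 2021)Q(Jan 2021) = 870.28×2 + 10.88×100 + 1.34×221 = 1740.56 + 1088 + 296.14 = 3124.7
L = 3038.57 / 3124.7 × 100 = 97.2436
Paasche component (current-period weights):
ΣP(Feb 2021)Q(Feb 2021) = 890.02×3 + 8.32×84 + 1.93×263 = 2670.06 + 698.88 + 507.59 = 3876.53
ΣP(Jan 2021)Q(Feb 2021) = 870.28×3 + 10.88×84 + 1.34×263 = 2610.84 + 913.92 + 352.42 = 3877.18
P = 3876.53 / 3877.18 × 100 = 99.9832
Fisher = √(L × P) = √(97.2436 × 99.9832) = 98.6039

98.60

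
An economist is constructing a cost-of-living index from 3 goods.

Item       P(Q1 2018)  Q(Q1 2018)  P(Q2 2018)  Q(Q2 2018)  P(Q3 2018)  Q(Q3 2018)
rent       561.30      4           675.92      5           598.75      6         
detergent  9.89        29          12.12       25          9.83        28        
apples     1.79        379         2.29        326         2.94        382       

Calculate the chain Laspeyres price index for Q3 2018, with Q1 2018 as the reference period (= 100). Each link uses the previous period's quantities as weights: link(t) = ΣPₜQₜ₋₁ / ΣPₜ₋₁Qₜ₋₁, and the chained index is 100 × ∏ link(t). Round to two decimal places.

115.82

Link Q1 2018→Q2 2018:
ΣP(Q2 2018)Q(Q1 2018) = 675.92×4 + 12.12×29 + 2.29×379 = 2703.68 + 351.48 + 867.91 = 3923.07
ΣP(Q1 2018)Q(Q1 2018) = 561.30×4 + 9.89×29 + 1.79×379 = 2245.2 + 286.81 + 678.41 = 3210.42
link = 3923.07/3210.42 = 1.221980
Link Q2 2018→Q3 2018:
ΣP(Q3 2018)Q(Q2 2018) = 598.75×5 + 9.83×25 + 2.94×326 = 2993.75 + 245.75 + 958.44 = 4197.94
ΣP(Q2 2018)Q(Q2 2018) = 675.92×5 + 12.12×25 + 2.29×326 = 3379.6 + 303 + 746.54 = 4429.14
link = 4197.94/4429.14 = 0.947800
Chained index = 100 × 1.221980 × 0.947800 = 115.8193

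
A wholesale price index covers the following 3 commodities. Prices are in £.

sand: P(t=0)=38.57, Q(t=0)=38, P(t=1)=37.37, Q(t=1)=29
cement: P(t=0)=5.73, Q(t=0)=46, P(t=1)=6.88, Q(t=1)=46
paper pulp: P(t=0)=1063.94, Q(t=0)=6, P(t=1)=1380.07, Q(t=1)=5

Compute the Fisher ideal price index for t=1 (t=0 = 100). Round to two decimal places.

Laspeyres component (base-period weights):
ΣP(t=1)Q(t=0) = 37.37×38 + 6.88×46 + 1380.07×6 = 1420.06 + 316.48 + 8280.42 = 10016.96
ΣP(t=0)Q(t=0) = 38.57×38 + 5.73×46 + 1063.94×6 = 1465.66 + 263.58 + 6383.64 = 8112.88
L = 10016.96 / 8112.88 × 100 = 123.4698
Paasche component (current-period weights):
ΣP(t=1)Q(t=1) = 37.37×29 + 6.88×46 + 1380.07×5 = 1083.73 + 316.48 + 6900.35 = 8300.56
ΣP(t=0)Q(t=1) = 38.57×29 + 5.73×46 + 1063.94×5 = 1118.53 + 263.58 + 5319.7 = 6701.81
P = 8300.56 / 6701.81 × 100 = 123.8555
Fisher = √(L × P) = √(123.4698 × 123.8555) = 123.6625

123.66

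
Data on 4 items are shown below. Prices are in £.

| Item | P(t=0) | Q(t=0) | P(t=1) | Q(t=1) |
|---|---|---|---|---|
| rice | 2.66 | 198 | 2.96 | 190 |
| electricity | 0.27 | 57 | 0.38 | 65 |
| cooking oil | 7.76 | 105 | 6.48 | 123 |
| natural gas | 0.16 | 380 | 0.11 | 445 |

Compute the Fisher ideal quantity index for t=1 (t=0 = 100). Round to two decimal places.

108.49

Laspeyres component (base-period weights):
ΣP(t=0)Q(t=1) = 2.66×190 + 0.27×65 + 7.76×123 + 0.16×445 = 505.4 + 17.55 + 954.48 + 71.2 = 1548.63
ΣP(t=0)Q(t=0) = 2.66×198 + 0.27×57 + 7.76×105 + 0.16×380 = 526.68 + 15.39 + 814.8 + 60.8 = 1417.67
L = 1548.63 / 1417.67 × 100 = 109.2377
Paasche component (current-period weights):
ΣP(t=1)Q(t=1) = 2.96×190 + 0.38×65 + 6.48×123 + 0.11×445 = 562.4 + 24.7 + 797.04 + 48.95 = 1433.09
ΣP(t=1)Q(t=0) = 2.96×198 + 0.38×57 + 6.48×105 + 0.11×380 = 586.08 + 21.66 + 680.4 + 41.8 = 1329.94
P = 1433.09 / 1329.94 × 100 = 107.7560
Fisher = √(L × P) = √(109.2377 × 107.7560) = 108.4943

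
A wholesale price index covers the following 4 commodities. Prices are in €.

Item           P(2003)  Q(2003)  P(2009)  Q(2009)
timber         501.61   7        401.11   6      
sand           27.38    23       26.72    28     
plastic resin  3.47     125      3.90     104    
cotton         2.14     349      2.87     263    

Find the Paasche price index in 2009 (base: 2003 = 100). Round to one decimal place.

91.8

Paasche price index uses current-period quantities as weights.
ΣP(2009)·Q(2009) = 401.11×6 + 26.72×28 + 3.90×104 + 2.87×263 = 2406.66 + 748.16 + 405.6 + 754.81 = 4315.23
ΣP(2003)·Q(2009) = 501.61×6 + 27.38×28 + 3.47×104 + 2.14×263 = 3009.66 + 766.64 + 360.88 + 562.82 = 4700
Index = 4315.23 / 4700 × 100 = 91.8134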